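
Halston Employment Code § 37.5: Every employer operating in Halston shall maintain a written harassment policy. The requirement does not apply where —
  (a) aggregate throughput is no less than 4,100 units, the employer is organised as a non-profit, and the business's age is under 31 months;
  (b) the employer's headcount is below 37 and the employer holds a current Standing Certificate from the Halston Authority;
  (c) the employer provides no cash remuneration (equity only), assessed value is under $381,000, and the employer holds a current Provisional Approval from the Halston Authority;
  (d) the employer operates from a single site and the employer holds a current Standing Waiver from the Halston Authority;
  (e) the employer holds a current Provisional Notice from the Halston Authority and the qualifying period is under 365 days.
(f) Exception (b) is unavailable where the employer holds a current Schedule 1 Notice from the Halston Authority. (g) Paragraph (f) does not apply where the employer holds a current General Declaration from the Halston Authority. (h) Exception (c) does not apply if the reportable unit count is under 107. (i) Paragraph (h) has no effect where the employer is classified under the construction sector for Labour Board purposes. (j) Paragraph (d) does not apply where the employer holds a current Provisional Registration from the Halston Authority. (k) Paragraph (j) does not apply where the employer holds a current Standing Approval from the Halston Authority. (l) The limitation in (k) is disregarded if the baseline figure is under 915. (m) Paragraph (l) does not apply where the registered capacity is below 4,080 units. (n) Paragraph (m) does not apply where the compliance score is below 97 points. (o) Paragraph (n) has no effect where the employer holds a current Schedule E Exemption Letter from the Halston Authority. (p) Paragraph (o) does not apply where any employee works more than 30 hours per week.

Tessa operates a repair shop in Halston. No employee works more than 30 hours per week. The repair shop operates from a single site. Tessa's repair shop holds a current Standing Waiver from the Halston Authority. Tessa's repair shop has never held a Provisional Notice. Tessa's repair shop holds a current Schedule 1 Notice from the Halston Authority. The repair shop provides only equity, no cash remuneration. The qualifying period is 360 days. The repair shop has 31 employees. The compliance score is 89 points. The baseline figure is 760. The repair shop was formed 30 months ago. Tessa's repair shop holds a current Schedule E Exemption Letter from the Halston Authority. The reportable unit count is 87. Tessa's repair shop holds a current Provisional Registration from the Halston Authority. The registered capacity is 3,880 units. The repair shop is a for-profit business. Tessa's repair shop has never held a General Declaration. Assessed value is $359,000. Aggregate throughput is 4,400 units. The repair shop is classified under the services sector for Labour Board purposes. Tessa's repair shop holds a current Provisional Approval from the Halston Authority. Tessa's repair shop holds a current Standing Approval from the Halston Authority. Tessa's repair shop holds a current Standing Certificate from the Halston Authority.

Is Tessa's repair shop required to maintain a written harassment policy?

Exception (a) requires that the employer is organised as a non-profit; but the employer is for-profit, so (a) is unavailable.
Exception (b) is satisfied on its face — the employer's headcount is 31, below the 37 limit; a current Standing Certificate is held. Turning to paragraphs (f)–(g): (f) operates against (b): a current Schedule 1 Notice is held. (g), which would lift (f), does not operate here — the General Declaration is not current. Exception (b) does not apply.
Exception (c) is satisfied on its face — remuneration is equity-only; assessed value is $359,000, under the $381,000 limit; a current Provisional Approval is held. But: (h) operates — the reportable unit count is 87, under the 107 limit. (i) is not triggered (the repair shop is classified under the services sector), so (h) stands. Exception (c) does not apply.
All of (d)'s requirements are met (the employer operates from a single site; a current Standing Waiver is held). Applying paragraphs (j)–(p): (j) is engaged (a current Provisional Registration is held), but is set aside by (k): (k) operates against (j): a current Standing Approval is held. (l) would limit (k) — the baseline figure is 760, under the 915 limit — but (m) sets (l) aside: (m) operates against (l): the registered capacity is 3,880 units, below the 4,080 units limit. (n) would limit (m) — the compliance score is 89 points, below the 97 points limit — but (o) sets (n) aside: (o) operates against (n): a current Schedule E Exemption Letter is held. (p) does not operate here (no employee exceeds 30 hours/week), so (o) stands. Exception (d) stands.
Exception (e) requires that the employer holds a current Provisional Notice from the Halston Authority; but the Provisional Notice is not current, so (e) is unavailable.

No — exception (d) applies; Tessa's repair shop is not required to maintain a written harassment policy.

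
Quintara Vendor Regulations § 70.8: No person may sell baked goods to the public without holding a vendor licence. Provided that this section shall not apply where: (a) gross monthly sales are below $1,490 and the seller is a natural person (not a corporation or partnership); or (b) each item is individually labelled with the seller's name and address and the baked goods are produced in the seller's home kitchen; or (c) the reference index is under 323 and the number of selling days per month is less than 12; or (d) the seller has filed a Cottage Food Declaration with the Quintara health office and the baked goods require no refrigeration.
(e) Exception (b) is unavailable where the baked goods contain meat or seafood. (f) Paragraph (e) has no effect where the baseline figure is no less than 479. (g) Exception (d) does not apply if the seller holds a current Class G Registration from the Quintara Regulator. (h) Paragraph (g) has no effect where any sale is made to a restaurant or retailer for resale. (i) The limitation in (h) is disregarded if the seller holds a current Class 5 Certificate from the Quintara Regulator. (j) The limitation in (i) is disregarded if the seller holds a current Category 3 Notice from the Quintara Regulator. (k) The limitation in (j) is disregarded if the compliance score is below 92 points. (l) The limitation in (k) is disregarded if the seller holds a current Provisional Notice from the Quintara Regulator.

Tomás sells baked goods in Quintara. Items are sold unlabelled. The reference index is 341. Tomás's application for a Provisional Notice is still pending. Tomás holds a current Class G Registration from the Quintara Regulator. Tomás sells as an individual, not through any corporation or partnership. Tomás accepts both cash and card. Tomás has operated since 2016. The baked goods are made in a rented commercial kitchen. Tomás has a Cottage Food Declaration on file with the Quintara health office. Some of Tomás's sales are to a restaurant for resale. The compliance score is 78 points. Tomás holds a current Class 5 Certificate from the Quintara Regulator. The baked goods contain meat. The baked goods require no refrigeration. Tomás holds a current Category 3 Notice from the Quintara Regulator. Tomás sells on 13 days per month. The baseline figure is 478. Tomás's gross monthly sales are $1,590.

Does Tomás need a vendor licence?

Exception (a) fails — gross monthly sales are $1,590, not below $1,490.
Exception (b) does not apply: items are sold unlabelled.
Exception (c) does not apply: the reference index is 341, not under 323.
Exception (d): a Cottage Food Declaration is on file; the baked goods are shelf-stable — every condition holds. However, paragraphs (g)–(l) must be considered: (g) operates against (d): a current Class G Registration is held. (h) would limit (g) — some sales are to a restaurant for resale — but (i) sets (h) aside: (i) operates against (h): a current Class 5 Certificate is held. (j) applies (a current Category 3 Notice is held), but is overridden by (k): (k) applies — the compliance score is 78 points, below the 92 points limit. (l) does not operate here (there is no Provisional Notice in force), so (k) stands. Exception (d) does not apply.
None of the exceptions is available; § 70.8 applies in full.

Yes — Tomás must hold a vendor licence.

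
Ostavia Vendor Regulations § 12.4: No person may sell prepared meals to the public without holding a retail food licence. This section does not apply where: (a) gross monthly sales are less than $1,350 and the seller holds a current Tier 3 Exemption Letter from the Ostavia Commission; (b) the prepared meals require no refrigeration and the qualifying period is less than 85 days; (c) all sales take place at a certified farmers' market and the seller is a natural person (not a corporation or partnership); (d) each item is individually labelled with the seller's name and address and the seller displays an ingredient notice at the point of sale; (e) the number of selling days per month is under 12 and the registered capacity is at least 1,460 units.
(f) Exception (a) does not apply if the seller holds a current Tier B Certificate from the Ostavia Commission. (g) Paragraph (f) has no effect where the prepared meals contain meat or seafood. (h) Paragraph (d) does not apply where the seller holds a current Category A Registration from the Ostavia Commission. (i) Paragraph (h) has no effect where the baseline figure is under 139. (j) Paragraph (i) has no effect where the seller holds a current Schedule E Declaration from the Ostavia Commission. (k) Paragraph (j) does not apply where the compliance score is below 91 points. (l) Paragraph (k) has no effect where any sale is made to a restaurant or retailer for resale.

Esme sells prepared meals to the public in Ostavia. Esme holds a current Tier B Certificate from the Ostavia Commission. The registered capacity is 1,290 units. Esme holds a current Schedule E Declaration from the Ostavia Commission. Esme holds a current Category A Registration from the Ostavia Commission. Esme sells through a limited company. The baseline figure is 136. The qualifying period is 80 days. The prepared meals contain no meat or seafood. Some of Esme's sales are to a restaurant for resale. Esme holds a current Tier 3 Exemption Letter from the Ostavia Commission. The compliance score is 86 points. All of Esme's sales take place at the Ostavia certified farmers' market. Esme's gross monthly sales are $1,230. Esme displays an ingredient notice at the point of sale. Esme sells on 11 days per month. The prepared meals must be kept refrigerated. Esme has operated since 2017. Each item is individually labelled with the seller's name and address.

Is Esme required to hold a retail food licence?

Yes — Esme must hold a retail food licence.

Exception (a) is satisfied on its face — gross monthly sales are $1,230, less than the $1,350 limit; a current Tier 3 Exemption Letter is held. Turning to paragraphs (f)–(g): (f) is triggered — a current Tier B Certificate is held. (g), which would lift (f), is inapplicable — the prepared meals contain no meat or seafood. (a) is therefore removed.
Exception (b) requires that the prepared meals require no refrigeration; but the prepared meals require refrigeration, so (b) is unavailable.
Exception (c) requires that the seller is a natural person (not a corporation or partnership); but the seller operates through a limited company, so (c) is unavailable.
Exception (d): items are individually labelled; an ingredient notice is displayed — every condition holds. But: (h) operates against (d): a current Category A Registration is held. (i) would limit (h) — the baseline figure is 136, under the 139 limit — but (j) sets (i) aside: (j) operates against (i): a current Schedule E Declaration is held. (k) would limit (j) — the compliance score is 86 points, below the 91 points limit — but (l) sets (k) aside: (l) operates against (k): some sales are to a restaurant for resale. So (d) is unavailable.
Exception (e) requires that the registered capacity is at least 1,460 units; but the registered capacity is 1,290 units, short of 1,460 units, so (e) is unavailable.
None of the exceptions is available; § 12.4 applies in full.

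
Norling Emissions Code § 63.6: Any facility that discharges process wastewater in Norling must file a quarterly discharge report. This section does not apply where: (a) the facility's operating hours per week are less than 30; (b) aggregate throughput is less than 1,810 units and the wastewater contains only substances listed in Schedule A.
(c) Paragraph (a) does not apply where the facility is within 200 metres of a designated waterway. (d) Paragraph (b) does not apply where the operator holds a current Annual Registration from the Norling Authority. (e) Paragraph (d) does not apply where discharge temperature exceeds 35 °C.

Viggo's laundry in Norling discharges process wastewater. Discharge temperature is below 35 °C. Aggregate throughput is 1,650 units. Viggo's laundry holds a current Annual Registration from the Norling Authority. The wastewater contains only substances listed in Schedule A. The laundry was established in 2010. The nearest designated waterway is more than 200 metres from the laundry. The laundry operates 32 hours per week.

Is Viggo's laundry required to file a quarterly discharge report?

Yes — Viggo's laundry must file a quarterly discharge report.

Exception (a) requires that the facility's operating hours per week are less than 30; but the facility's operating hours per week are 32, not less than 30, so (a) is unavailable.
Exception (b) is satisfied on its face — aggregate throughput is 1,650 units, less than the 1,810 units limit; the wastewater is Schedule-A-only. But applying paragraphs (d)–(e): (d) operates against (b): a current Annual Registration is held. (e) does not operate here (discharge temperature is below 35 °C), so (d) stands. So (b) is unavailable.
No exception is made out. Viggo's laundry falls within the general rule.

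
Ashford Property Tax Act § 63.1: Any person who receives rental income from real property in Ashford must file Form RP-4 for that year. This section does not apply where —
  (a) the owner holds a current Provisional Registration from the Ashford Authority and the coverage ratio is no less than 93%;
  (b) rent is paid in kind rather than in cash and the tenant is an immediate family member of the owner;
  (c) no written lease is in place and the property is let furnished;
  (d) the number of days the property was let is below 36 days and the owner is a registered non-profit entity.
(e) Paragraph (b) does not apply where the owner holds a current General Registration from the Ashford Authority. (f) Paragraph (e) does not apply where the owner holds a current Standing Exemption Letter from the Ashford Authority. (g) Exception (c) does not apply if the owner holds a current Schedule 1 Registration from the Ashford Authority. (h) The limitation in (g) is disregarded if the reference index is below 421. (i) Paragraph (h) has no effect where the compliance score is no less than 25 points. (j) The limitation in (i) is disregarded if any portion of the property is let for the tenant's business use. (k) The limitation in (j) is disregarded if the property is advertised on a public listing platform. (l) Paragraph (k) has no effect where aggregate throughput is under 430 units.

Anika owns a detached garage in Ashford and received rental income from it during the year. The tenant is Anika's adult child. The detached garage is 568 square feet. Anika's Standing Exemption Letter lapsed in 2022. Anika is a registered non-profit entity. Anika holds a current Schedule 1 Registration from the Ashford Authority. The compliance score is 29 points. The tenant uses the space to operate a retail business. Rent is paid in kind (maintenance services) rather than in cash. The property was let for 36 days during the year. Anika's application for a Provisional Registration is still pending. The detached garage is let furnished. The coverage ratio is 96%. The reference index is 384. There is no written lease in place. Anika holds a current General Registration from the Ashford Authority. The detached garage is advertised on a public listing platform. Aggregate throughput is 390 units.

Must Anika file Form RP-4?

No — exception (c) applies; Anika is not required to file Form RP-4.

Exception (a) does not apply: the Provisional Registration is not current.
Exception (b)'s conditions are all satisfied: rent is paid in kind; the tenant is an immediate family member. But: (e) operates — a current General Registration is held. (f), which would lift (e), is not engaged — there is no Standing Exemption Letter in force. So (b) is unavailable.
Exception (c): there is no written lease; the property is let furnished — every condition holds. Considering the limiting provisions: (g) is triggered (a current Schedule 1 Registration is held), but is itself disapplied by (h): (h) operates against (g): the reference index is 384, below the 421 limit. (i) would limit (h) — the compliance score is 29 points, meeting the 25 points threshold — but (j) sets (i) aside: (j) operates against (i): the space is let for business use. (k) is triggered (the property is publicly advertised), but is itself disapplied by (l): (l) operates against (k): aggregate throughput is 390 units, under the 430 units limit. So (c) applies.
Exception (d) fails — the number of days the property was let is 36 days, not below 36 days.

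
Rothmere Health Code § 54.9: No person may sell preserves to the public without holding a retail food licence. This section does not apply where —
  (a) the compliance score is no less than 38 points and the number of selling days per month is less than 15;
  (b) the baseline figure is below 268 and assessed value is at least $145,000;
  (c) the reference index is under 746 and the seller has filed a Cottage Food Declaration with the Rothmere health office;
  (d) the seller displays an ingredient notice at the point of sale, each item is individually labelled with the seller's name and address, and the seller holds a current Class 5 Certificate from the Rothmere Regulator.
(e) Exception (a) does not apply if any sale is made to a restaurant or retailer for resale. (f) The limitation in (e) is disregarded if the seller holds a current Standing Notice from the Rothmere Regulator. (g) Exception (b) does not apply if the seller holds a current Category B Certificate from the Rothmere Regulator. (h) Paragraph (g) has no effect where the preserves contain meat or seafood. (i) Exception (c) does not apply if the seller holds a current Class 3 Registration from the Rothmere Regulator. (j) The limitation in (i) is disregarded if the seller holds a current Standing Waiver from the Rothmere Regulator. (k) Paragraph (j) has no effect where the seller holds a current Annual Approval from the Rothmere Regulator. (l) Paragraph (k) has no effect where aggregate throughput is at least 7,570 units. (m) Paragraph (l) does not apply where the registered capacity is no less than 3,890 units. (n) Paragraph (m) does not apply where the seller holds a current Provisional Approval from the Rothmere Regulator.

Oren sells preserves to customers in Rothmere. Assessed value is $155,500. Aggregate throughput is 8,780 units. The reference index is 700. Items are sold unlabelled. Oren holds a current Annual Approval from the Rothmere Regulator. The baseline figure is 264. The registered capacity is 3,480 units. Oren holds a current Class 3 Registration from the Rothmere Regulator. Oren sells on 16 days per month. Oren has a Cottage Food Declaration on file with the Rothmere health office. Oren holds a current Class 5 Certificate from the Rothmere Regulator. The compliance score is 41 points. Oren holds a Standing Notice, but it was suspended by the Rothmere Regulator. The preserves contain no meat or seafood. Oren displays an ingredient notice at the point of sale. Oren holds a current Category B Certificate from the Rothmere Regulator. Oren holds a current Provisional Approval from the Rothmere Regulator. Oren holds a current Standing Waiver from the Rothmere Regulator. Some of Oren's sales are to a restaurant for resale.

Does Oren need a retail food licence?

No — exception (c) applies; Oren is not required to hold a retail food licence.

Exception (a) does not apply: the number of selling days per month is 16, not less than 15.
Exception (b)'s conditions are all satisfied: the baseline figure is 264, below the 268 limit; assessed value is $155,500, meeting the $145,000 threshold. However, paragraphs (g)–(h) must be considered: (g) operates against (b): a current Category B Certificate is held. (h) is inapplicable (the preserves contain no meat or seafood), so (g) stands. Exception (b) does not apply.
Exception (c) is satisfied on its face — the reference index is 700, under the 746 limit; a Cottage Food Declaration is on file. Under paragraphs (i)–(n): (i) applies (a current Class 3 Registration is held), but yields to (j): (j) is triggered — a current Standing Waiver is held. (k) operates (a current Annual Approval is held), but is set aside by (l): (l) operates against (k): aggregate throughput is 8,780 units, meeting the 7,570 units threshold. (m), which would lift (l), does not operate here — the registered capacity is 3,480 units, short of 3,890 units. So (c) applies.
Exception (d) fails — items are sold unlabelled.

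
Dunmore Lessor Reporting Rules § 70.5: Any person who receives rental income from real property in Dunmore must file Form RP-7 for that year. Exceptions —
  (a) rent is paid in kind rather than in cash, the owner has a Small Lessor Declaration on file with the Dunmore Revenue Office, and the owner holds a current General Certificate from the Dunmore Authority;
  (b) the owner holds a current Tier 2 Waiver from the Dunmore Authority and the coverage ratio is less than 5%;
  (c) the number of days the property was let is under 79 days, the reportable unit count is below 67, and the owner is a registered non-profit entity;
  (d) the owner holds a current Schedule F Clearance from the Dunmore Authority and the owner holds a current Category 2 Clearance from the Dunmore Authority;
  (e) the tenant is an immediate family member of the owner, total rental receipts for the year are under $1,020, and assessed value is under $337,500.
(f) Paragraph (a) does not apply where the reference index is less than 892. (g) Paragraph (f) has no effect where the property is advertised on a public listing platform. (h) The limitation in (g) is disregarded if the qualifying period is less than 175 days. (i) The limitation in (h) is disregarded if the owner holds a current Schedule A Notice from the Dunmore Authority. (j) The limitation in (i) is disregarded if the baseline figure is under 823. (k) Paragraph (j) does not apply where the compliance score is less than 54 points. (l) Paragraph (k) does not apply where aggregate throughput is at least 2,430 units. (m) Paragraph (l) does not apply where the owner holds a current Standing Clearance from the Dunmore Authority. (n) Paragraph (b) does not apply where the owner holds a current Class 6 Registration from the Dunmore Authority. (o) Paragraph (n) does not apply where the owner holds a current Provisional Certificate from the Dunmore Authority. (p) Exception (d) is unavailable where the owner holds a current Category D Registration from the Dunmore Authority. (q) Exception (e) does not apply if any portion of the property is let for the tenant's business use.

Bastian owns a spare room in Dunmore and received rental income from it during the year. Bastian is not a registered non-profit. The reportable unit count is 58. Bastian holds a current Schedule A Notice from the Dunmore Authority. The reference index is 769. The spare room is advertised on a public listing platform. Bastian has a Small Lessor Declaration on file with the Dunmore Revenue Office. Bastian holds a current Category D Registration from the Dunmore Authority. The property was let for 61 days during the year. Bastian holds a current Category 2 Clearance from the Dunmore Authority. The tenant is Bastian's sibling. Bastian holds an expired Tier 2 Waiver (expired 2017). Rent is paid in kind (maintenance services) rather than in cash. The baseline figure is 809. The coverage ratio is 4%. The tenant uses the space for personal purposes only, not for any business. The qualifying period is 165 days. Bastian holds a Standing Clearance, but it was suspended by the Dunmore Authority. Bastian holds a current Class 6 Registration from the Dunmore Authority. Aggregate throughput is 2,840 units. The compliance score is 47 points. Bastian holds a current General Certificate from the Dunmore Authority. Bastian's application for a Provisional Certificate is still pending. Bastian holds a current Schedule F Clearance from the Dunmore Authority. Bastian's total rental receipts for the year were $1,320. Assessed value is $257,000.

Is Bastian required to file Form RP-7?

Yes — Bastian must file Form RP-7.

Exception (a) is satisfied on its face — rent is paid in kind; a Small Lessor Declaration is on file; a current General Certificate is held. But applying paragraphs (f)–(m): (f) applies — the reference index is 769, less than the 892 limit. (g) is engaged (the property is publicly advertised), but is displaced by (h): (h) is triggered — the qualifying period is 165 days, less than the 175 days limit. (i) would limit (h) — a current Schedule A Notice is held — but (j) sets (i) aside: (j) operates — the baseline figure is 809, under the 823 limit. (k) would limit (j) — the compliance score is 47 points, less than the 54 points limit — but (l) sets (k) aside: (l) is engaged — aggregate throughput is 2,840 units, meeting the 2,430 units threshold. (m) is inapplicable (there is no Standing Clearance in force), so (l) stands. (a) is therefore removed.
Exception (b) requires that the owner holds a current Tier 2 Waiver from the Dunmore Authority; but there is no Tier 2 Waiver in force, so (b) is unavailable.
Exception (c) requires that the owner is a registered non-profit entity; but Bastian is not a registered non-profit, so (c) is unavailable.
All of (d)'s requirements are met (a current Schedule F Clearance is held; a current Category 2 Clearance is held). But applying paragraph (p): (p) operates against (d): a current Category D Registration is held. Exception (d) does not apply.
Exception (e) does not apply: total rental receipts for the year are $1,320, not under $1,020.
Every exception is unavailable, so the rule governs.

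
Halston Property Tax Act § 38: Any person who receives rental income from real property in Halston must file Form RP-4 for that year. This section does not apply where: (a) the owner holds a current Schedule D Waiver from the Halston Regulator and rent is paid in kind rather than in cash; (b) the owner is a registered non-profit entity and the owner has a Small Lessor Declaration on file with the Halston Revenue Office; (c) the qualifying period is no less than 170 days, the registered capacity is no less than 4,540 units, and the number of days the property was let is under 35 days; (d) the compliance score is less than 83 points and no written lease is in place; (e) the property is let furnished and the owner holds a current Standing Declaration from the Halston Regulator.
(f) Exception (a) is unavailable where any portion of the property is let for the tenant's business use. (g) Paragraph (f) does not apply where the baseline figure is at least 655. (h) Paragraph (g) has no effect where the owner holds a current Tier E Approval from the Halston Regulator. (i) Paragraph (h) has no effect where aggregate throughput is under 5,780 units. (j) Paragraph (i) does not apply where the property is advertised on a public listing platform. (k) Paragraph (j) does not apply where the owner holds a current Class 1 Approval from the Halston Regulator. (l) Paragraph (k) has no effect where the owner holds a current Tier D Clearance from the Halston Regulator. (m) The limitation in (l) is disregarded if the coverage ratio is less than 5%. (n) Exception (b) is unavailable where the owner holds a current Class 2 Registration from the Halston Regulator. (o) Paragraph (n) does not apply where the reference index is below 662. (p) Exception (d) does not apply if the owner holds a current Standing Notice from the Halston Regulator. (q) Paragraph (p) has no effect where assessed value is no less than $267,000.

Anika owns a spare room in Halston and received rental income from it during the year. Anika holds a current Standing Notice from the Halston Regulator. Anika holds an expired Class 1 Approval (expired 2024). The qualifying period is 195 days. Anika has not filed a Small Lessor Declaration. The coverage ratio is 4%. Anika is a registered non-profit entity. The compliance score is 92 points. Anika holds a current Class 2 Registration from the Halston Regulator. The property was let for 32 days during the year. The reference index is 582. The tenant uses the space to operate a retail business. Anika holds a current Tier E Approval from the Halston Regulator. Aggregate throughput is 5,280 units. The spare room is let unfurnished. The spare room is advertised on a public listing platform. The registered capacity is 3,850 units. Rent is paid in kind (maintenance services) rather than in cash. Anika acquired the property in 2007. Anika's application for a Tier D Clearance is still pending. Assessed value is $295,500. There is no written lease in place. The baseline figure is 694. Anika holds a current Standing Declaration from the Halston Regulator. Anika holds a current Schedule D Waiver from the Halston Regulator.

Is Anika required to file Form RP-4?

Yes — Anika must file Form RP-4.

Exception (a)'s conditions are all satisfied: a current Schedule D Waiver is held; rent is paid in kind. Turning to paragraphs (f)–(m): (f) operates — the space is let for business use. (g) is triggered (the baseline figure is 694, meeting the 655 threshold), but is itself disapplied by (h): (h) operates — a current Tier E Approval is held. (i) is engaged (aggregate throughput is 5,280 units, under the 5,780 units limit), but yields to (j): (j) operates against (i): the property is publicly advertised. (k) is not triggered (no current Class 1 Approval is held), so (j) stands. So (a) is unavailable.
Exception (b) requires that the owner has a Small Lessor Declaration on file with the Halston Revenue Office; but no Small Lessor Declaration is on file, so (b) is unavailable.
Exception (c) does not apply: the registered capacity is 3,850 units, short of 4,540 units.
Exception (d) fails — the compliance score is 92 points, not less than 83 points.
Exception (e) fails — the property is let unfurnished.
No exception applies. The general rule governs.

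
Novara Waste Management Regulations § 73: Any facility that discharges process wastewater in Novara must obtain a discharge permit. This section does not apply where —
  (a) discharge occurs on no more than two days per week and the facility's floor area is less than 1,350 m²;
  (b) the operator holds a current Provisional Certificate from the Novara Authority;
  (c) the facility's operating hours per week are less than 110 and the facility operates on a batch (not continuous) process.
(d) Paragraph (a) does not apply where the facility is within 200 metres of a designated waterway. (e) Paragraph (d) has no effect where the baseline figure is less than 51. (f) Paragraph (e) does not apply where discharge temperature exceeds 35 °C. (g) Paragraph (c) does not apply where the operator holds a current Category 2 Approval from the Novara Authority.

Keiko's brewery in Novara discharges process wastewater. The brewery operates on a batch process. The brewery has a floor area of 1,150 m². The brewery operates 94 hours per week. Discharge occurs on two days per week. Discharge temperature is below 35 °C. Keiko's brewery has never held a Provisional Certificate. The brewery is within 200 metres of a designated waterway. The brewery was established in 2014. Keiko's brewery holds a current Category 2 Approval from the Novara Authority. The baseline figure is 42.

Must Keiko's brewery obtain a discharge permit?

No — exception (a) applies; Keiko's brewery is not required to obtain a discharge permit.

All of (a)'s requirements are met (discharge occurs on no more than two days per week; the facility's floor area is 1,150 m², less than the 1,350 m² limit). Considering the limiting provisions: (d) would limit (a) — the brewery is within 200 m of a designated waterway — but (e) sets (d) aside: (e) operates against (d): the baseline figure is 42, less than the 51 limit. (f), which would lift (e), is not engaged — discharge temperature is below 35 °C. So (a) applies.
Exception (b) requires that the operator holds a current Provisional Certificate from the Novara Authority; but no current Provisional Certificate is held, so (b) is unavailable.
Exception (c): the facility's operating hours per week are 94, less than the 110 limit; the facility operates on a batch process — every condition holds. But applying paragraph (g): (g) applies — a current Category 2 Approval is held. (c) is therefore removed.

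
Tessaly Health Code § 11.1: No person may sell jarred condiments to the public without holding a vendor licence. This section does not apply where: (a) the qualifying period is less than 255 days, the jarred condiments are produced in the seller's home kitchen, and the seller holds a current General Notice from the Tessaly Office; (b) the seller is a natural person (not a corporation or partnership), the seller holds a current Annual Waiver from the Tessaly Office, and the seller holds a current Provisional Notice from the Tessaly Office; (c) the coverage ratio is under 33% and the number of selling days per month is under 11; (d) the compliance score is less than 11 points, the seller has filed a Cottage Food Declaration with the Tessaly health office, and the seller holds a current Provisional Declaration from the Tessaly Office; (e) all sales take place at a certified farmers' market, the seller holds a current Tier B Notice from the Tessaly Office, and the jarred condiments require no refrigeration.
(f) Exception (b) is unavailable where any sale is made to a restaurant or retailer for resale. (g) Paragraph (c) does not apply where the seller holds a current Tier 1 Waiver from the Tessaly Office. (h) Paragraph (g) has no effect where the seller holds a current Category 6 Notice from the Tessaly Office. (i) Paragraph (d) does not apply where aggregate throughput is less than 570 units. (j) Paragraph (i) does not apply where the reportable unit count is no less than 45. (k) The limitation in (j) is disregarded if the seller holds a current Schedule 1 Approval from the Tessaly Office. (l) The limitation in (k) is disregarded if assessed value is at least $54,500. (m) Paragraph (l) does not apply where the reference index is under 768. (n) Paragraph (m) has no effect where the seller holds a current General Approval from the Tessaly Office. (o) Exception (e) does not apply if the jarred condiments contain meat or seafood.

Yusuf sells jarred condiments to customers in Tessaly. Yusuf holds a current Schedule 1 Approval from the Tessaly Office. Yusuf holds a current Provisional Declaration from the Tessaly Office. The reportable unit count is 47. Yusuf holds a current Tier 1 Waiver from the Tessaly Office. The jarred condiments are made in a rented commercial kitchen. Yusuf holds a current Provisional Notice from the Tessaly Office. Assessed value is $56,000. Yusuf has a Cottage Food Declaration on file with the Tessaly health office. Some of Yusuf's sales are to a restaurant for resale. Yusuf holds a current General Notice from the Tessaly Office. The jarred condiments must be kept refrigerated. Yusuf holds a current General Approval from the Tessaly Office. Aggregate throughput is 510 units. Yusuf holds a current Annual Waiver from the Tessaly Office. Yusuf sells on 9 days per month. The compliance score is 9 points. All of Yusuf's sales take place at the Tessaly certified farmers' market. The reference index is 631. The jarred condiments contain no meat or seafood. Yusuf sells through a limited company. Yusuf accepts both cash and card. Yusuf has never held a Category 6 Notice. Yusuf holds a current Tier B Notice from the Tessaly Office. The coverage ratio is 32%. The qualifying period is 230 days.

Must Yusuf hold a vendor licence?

No — exception (d) applies; Yusuf is not required to hold a vendor licence.

Exception (a) requires that the jarred condiments are produced in the seller's home kitchen; but the jarred condiments are made in a commercial kitchen, not a home kitchen, so (a) is unavailable.
Exception (b) requires that the seller is a natural person (not a corporation or partnership); but the seller operates through a limited company, so (b) is unavailable.
Exception (c) is satisfied on its face — the coverage ratio is 32%, under the 33% limit; the number of selling days per month is 9, under the 11 limit. Turning to paragraphs (g)–(h): (g) operates against (c): a current Tier 1 Waiver is held. (h) is not engaged (no current Category 6 Notice is held), so (g) stands. So (c) is unavailable.
Exception (d) is satisfied on its face — the compliance score is 9 points, less than the 11 points limit; a Cottage Food Declaration is on file; a current Provisional Declaration is held. As to paragraphs (i)–(n): (i) applies (aggregate throughput is 510 units, less than the 570 units limit), but is overridden by (j): (j) operates against (i): the reportable unit count is 47, meeting the 45 threshold. (k) would limit (j) — a current Schedule 1 Approval is held — but (l) sets (k) aside: (l) operates against (k): assessed value is $56,000, meeting the $54,500 threshold. (m) is triggered (the reference index is 631, under the 768 limit), but is displaced by (n): (n) operates against (m): a current General Approval is held. So (d) applies.
Exception (e) does not apply: the jarred condiments require refrigeration.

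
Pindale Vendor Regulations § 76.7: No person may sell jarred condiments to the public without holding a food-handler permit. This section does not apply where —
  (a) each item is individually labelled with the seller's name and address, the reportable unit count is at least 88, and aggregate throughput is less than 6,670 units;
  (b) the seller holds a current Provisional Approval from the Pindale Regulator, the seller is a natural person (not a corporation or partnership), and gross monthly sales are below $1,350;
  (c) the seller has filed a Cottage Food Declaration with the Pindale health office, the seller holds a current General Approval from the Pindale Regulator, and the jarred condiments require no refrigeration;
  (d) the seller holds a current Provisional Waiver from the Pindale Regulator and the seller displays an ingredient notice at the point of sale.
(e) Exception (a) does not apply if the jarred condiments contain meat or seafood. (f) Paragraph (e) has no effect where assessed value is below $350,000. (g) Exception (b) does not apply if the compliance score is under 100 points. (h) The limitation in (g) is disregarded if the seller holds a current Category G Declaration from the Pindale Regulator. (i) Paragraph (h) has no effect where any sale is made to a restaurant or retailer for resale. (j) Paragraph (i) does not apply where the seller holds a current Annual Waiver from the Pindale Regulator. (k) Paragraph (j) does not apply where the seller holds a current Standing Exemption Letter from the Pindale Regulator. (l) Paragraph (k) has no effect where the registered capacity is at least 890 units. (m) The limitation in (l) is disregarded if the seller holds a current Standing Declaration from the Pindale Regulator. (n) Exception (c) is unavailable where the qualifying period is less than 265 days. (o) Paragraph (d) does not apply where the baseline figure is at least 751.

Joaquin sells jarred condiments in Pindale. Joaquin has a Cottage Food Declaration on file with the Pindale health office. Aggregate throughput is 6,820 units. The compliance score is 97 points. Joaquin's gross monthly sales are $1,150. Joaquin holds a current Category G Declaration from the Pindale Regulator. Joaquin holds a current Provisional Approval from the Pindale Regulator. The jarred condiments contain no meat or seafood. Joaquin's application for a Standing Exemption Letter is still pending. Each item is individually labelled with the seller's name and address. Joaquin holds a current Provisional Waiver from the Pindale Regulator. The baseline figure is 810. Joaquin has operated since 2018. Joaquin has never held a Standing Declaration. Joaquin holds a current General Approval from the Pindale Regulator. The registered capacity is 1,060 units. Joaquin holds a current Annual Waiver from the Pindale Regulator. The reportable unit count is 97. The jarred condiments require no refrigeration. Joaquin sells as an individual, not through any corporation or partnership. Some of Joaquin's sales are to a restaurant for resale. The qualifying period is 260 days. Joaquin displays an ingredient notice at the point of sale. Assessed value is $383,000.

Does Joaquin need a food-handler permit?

Exception (a) fails — aggregate throughput is 6,820 units, not less than 6,670 units.
Exception (b) is satisfied on its face — a current Provisional Approval is held; the seller is a natural person; gross monthly sales are $1,150, below the $1,350 limit. Under paragraphs (g)–(m): (g) is triggered (the compliance score is 97 points, under the 100 points limit), but is overridden by (h): (h) operates against (g): a current Category G Declaration is held. (i) would limit (h) — some sales are to a restaurant for resale — but (j) sets (i) aside: (j) applies — a current Annual Waiver is held. (k) does not operate here (no current Standing Exemption Letter is held), so (j) stands. So (b) applies.
Exception (c): a Cottage Food Declaration is on file; a current General Approval is held; the jarred condiments are shelf-stable — every condition holds. Turning to paragraph (n): (n) is engaged — the qualifying period is 260 days, less than the 265 days limit. So (c) is unavailable.
Exception (d)'s conditions are all satisfied: a current Provisional Waiver is held; an ingredient notice is displayed. But applying paragraph (o): (o) operates against (d): the baseline figure is 810, meeting the 751 threshold. Exception (d) does not apply.

No — exception (b) applies; Joaquin is not required to hold a food-handler permit.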